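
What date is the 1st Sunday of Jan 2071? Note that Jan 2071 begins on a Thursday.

Jan 2071 begins on a Thursday, so the first Sunday is Jan 4 (3 days later).

Jan 4, 2071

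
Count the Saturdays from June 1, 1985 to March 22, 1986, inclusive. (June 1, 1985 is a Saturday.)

June 1, 1985 is a Saturday; the first Saturday on or after it is June 1, 1985.
From June 1, 1985 to March 22, 1986: 29 + 31 + 31 + 30 + 31 + 30 + 31 + 31 + 28 + 22 = 294 days (rest of June, July, August, September, October, November, December, January, February, March).
294 ÷ 7 = 42 full weeks with remainder 0, so 42 more Saturdays after the first → 43.

43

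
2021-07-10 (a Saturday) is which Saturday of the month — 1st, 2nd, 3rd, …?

2nd

Day 10 falls in week ⌈10/7⌉ of the month.
Days 1–7 hold the 1st Saturday, 8–14 the 2nd, 15–21 the 3rd, 22–28 the 4th, 29–31 the 5th.
10 is in the range for the 2nd.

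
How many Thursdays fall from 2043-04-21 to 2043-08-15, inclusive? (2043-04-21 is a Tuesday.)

2043-04-21 is a Tuesday; the first Thursday on or after it is 2043-04-23 (2 days later).
From 2043-04-23 to 2043-08-15: 7 + 31 + 30 + 31 + 15 = 114 days (rest of April, May, June, July, August).
114 ÷ 7 = 16 full weeks with remainder 2, so 16 more Thursdays after the first → 17.

17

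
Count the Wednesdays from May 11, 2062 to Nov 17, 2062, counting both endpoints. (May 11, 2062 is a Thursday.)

27

May 11, 2062 is a Thursday; the first Wednesday on or after it is May 17, 2062 (6 days later).
From May 17, 2062 to Nov 17, 2062: 14 + 30 + 31 + 31 + 30 + 31 + 17 = 184 days (rest of May, Jun, Jul, Aug, Sep, Oct, Nov).
184 ÷ 7 = 26 full weeks with remainder 2, so 26 more Wednesdays after the first → 27.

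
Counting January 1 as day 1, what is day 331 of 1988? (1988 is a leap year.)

Nov 26, 1988

Jan has 31 days (331 − 31 = 300 remain).
Feb has 29 days (300 − 29 = 271 remain).
Mar has 31 days (271 − 31 = 240 remain).
Apr has 30 days (240 − 30 = 210 remain).
May has 31 days (210 − 31 = 179 remain).
Jun has 30 days (179 − 30 = 149 remain).
Jul has 31 days (149 − 31 = 118 remain).
Aug has 31 days (118 − 31 = 87 remain).
Sep has 30 days (87 − 30 = 57 remain).
Oct has 31 days (57 − 31 = 26 remain).
26 into Nov → Nov 26.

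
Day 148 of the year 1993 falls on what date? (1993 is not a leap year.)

Jan has 31 days (148 − 31 = 117 remain).
Feb has 28 days (117 − 28 = 89 remain).
Mar has 31 days (89 − 31 = 58 remain).
Apr has 30 days (58 − 30 = 28 remain).
28 into May → May 28.

May 28, 1993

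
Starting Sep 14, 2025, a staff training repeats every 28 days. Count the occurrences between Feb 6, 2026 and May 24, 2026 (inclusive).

4

Occurrences land 28·i days after Sep 14, 2025 for i = 0, 1, 2, …
Feb 6, 2026 is 145 days after the start; 145 ÷ 28 = 5 remainder 5; since the remainder is 5, round up to i = 6. First occurrence in the window: #7 on Mar 1, 2026 (6×28 = 168 days in).
May 24, 2026 is 252 days after the start; 252 ÷ 28 = 9 remainder 0. Last occurrence in the window: #10 on May 24, 2026.
Occurrences #7 through #10: 4 in total.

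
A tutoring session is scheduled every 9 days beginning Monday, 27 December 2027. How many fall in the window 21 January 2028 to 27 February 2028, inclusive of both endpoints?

Occurrences land 9·i days after 27 December 2027 for i = 0, 1, 2, …
21 January 2028 is 25 days after the start; 25 ÷ 9 = 2 remainder 7; since the remainder is 7, round up to i = 3. First occurrence in the window: #4 on 23 January 2028 (3×9 = 27 days in).
27 February 2028 is 62 days after the start; 62 ÷ 9 = 6 remainder 8. Last occurrence in the window: #7 on 19 February 2028.
Occurrences #4 through #7: 4 in total.

4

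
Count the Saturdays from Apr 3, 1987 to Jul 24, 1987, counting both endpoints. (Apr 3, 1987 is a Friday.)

Apr 3, 1987 is a Friday; the first Saturday on or after it is Apr 4, 1987 (1 day later).
From Apr 4, 1987 to Jul 24, 1987: 26 + 31 + 30 + 24 = 111 days (rest of Apr, May, Jun, Jul).
111 ÷ 7 = 15 full weeks with remainder 6, so 15 more Saturdays after the first → 16.

16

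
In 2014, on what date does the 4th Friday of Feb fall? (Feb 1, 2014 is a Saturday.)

Feb 2014 begins on a Saturday, so the first Friday is Feb 7 (6 days later).
The 4th Friday is 3 weeks later: 7 + 21 = 28.

Feb 28, 2014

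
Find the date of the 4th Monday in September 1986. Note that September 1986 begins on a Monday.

22 September 1986

September 1986 begins on a Monday, so the first Monday is September 1.
The 4th Monday is 3 weeks later: 1 + 21 = 22.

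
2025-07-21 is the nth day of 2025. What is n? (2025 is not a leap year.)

202

Days in months before July: 31 + 28 + 31 + 30 + 31 + 30 = 181.
Plus 21 days into July → day 202.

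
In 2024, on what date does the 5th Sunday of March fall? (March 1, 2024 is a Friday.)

March 31, 2024

March 2024 begins on a Friday, so the first Sunday is March 3 (2 days later).
The 5th Sunday is 4 weeks later: 3 + 28 = 31.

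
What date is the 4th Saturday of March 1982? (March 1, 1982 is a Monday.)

March 1982 begins on a Monday, so the first Saturday is March 6 (5 days later).
The 4th Saturday is 3 weeks later: 6 + 21 = 27.

March 27, 1982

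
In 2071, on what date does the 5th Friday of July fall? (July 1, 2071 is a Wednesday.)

July 2071 begins on a Wednesday, so the first Friday is July 3 (2 days later).
The 5th Friday is 4 weeks later: 3 + 28 = 31.

2071-07-31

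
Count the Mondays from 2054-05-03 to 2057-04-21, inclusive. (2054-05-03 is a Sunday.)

2054-05-03 is a Sunday; the first Monday on or after it is 2054-05-04 (1 day later).
From 2054-05-04 to 2057-04-21: 241 + 365 + 366 + 111 = 1083 days (rest of 2054, 2055, 2056, to 2057-04-21 in 2057).
1083 ÷ 7 = 154 full weeks with remainder 5, so 154 more Mondays after the first → 155.

155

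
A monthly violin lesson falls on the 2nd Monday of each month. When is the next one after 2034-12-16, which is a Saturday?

December 2034 starts on a Friday; its first Monday is the 4th, so the 2nd Monday is the 11th — 2034-12-11.
That is not after 2034-12-16, so look at January 2035.
January 2035 starts on a Monday; its first Monday is the 1st, so the 2nd Monday is the 8th — 2035-01-08.

2035-01-08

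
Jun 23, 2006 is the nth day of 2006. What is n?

174

Days in months before Jun: 31 + 28 + 31 + 30 + 31 = 151.
Plus 23 days into Jun → day 174.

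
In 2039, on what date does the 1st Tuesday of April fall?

5 April 2039

The first Tuesday of April 2039 is April 5.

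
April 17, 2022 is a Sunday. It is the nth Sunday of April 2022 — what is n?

3rd

Day 17 falls in week ⌈17/7⌉ of the month.
Days 1–7 hold the 1st Sunday, 8–14 the 2nd, 15–21 the 3rd, 22–28 the 4th, 29–31 the 5th.
17 is in the range for the 3rd.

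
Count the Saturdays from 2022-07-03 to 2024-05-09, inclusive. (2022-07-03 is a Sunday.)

2022-07-03 is a Sunday; the first Saturday on or after it is 2022-07-09 (6 days later).
From 2022-07-09 to 2024-05-09: 175 + 365 + 130 = 670 days (rest of 2022, 2023, to 2024-05-09 in 2024).
670 ÷ 7 = 95 full weeks with remainder 5, so 95 more Saturdays after the first → 96.

96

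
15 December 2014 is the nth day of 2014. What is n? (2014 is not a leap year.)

349

Days in months before December: 31 + 28 + 31 + 30 + 31 + 30 + 31 + 31 + 30 + 31 + 30 = 334.
Plus 15 days into December → day 349.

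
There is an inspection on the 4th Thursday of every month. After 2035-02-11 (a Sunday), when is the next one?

February 2035 starts on a Thursday; its first Thursday is the 1st, so the 4th Thursday is the 22nd — 2035-02-22.
2035-02-22 is after 2035-02-11, so that is the next one.

2035-02-22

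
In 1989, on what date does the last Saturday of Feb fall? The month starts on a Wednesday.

Feb 25, 1989

Feb 1989 begins on a Wednesday, so the first Saturday is Feb 4 (3 days later).
Feb 1989 has 28 days. Adding weeks: 4, 11, 18, 25 — the last one ≤ 28 is the 25th.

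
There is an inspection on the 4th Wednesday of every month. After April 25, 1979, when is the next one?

May 23, 1979

April 1979 starts on a Sunday; its first Wednesday is the 4th, so the 4th Wednesday is the 25th — April 25, 1979.
That is not after April 25, 1979, so look at May 1979.
May 1979 starts on a Tuesday; its first Wednesday is the 2nd, so the 4th Wednesday is the 23rd — May 23, 1979.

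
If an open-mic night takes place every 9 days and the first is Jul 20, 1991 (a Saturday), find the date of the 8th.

The 8th occurrence is 7 intervals after the first: 7 × 9 = 63 days after Jul 20, 1991.
Jul has 31 days — 11 days to the end of Jul leaves 52.
Aug has 31 days (21 left).
21 days into Sep → Sep 21, 1991.

Sep 21, 1991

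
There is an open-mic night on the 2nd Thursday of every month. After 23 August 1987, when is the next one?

August 1987 starts on a Saturday; its first Thursday is the 6th, so the 2nd Thursday is the 13th — 13 August 1987.
That is not after 23 August 1987, so look at September 1987.
September 1987 starts on a Tuesday; its first Thursday is the 3rd, so the 2nd Thursday is the 10th — 10 September 1987.

10 September 1987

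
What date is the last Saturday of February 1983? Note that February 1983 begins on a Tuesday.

26 February 1983

February 1983 begins on a Tuesday, so the first Saturday is February 5 (4 days later).
February 1983 has 28 days. Adding weeks: 5, 12, 19, 26 — the last one ≤ 28 is the 26th.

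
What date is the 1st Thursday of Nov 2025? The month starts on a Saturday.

Nov 2025 begins on a Saturday, so the first Thursday is Nov 6 (5 days later).

Nov 6, 2025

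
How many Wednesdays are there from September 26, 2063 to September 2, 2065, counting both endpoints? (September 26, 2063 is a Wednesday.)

September 26, 2063 is a Wednesday; the first Wednesday on or after it is September 26, 2063.
From September 26, 2063 to September 2, 2065: 96 + 366 + 245 = 707 days (rest of 2063, 2064, to September 2, 2065 in 2065).
707 ÷ 7 = 101 full weeks with remainder 0, so 101 more Wednesdays after the first → 102.

102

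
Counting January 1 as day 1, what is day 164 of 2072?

January has 31 days (164 − 31 = 133 remain).
February has 29 days (133 − 29 = 104 remain).
March has 31 days (104 − 31 = 73 remain).
April has 30 days (73 − 30 = 43 remain).
May has 31 days (43 − 31 = 12 remain).
12 into June → June 12.

June 12, 2072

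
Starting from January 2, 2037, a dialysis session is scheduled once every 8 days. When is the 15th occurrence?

The 15th occurrence is 14 intervals after the first: 14 × 8 = 112 days after January 2, 2037.
January has 31 days — 29 days to the end of January leaves 83.
February has 28 days (55 left).
March has 31 days (24 left).
24 days into April → April 24, 2037.

April 24, 2037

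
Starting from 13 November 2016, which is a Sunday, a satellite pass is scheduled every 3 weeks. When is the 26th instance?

22 April 2018

The 26th occurrence is 25 intervals after the first: 25 × 21 = 525 days after 13 November 2016.
November has 30 days — 17 days to the end of November leaves 508.
From end of November to end of 2016 is 31 days (477 left).
2017 has 365 days (112 left).
January has 31 days (81 left).
February has 28 days (53 left).
March has 31 days (22 left).
22 days into April → 22 April 2018.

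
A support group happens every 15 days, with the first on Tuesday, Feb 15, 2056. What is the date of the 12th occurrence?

Jul 29, 2056

The 12th occurrence is 11 intervals after the first: 11 × 15 = 165 days after Feb 15, 2056.
Feb has 29 days — 14 days to the end of Feb leaves 151.
Mar has 31 days (120 left).
Apr has 30 days (90 left).
May has 31 days (59 left).
Jun has 30 days (29 left).
29 days into Jul → Jul 29, 2056.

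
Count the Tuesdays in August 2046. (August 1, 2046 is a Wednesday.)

4

August 1, 2046 is a Wednesday; the first Tuesday on or after it is August 7, 2046 (6 days later).
From August 7, 2046 to August 31, 2046 is 31 − 7 = 24 days.
24 ÷ 7 = 3 full weeks with remainder 3, so 3 more Tuesdays after the first → 4.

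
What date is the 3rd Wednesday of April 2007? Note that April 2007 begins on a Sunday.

18 April 2007

April 2007 begins on a Sunday, so the first Wednesday is April 4 (3 days later).
The 3rd Wednesday is 2 weeks later: 4 + 14 = 18.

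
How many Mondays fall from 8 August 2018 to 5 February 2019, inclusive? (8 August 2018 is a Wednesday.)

8 August 2018 is a Wednesday; the first Monday on or after it is 13 August 2018 (5 days later).
From 13 August 2018 to 5 February 2019: 18 + 30 + 31 + 30 + 31 + 31 + 5 = 176 days (rest of August, September, October, November, December, January, February).
176 ÷ 7 = 25 full weeks with remainder 1, so 25 more Mondays after the first → 26.

26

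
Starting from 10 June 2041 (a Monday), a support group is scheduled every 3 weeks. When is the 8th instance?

The 8th occurrence is 7 intervals after the first: 7 × 21 = 147 days after 10 June 2041.
June has 30 days — 20 days to the end of June leaves 127.
July has 31 days (96 left).
August has 31 days (65 left).
September has 30 days (35 left).
October has 31 days (4 left).
4 days into November → 4 November 2041.

4 November 2041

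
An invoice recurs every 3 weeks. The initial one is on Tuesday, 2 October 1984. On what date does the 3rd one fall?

13 November 1984

The 3rd occurrence is 2 intervals after the first: 2 × 21 = 42 days after 2 October 1984.
October has 31 days — 29 days to the end of October leaves 13.
13 days into November → 13 November 1984.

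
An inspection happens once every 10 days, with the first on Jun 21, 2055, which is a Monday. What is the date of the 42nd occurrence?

Aug 4, 2056

The 42nd occurrence is 41 intervals after the first: 41 × 10 = 410 days after Jun 21, 2055.
Jun has 30 days — 9 days to the end of Jun leaves 401.
From end of Jun to end of 2055 is 184 days (217 left).
Jan has 31 days (186 left).
Feb has 29 days (157 left).
Mar has 31 days (126 left).
Apr has 30 days (96 left).
May has 31 days (65 left).
Jun has 30 days (35 left).
Jul has 31 days (4 left).
4 days into Aug → Aug 4, 2056.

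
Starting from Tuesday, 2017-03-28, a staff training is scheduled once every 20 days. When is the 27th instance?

2018-08-30

The 27th occurrence is 26 intervals after the first: 26 × 20 = 520 days after 2017-03-28.
March has 31 days — 3 days to the end of March leaves 517.
From end of March to end of 2017 is 275 days (242 left).
January has 31 days (211 left).
February has 28 days (183 left).
March has 31 days (152 left).
April has 30 days (122 left).
May has 31 days (91 left).
June has 30 days (61 left).
July has 31 days (30 left).
30 days into August → 2018-08-30.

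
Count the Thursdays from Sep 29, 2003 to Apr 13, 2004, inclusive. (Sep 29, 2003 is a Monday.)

28

Sep 29, 2003 is a Monday; the first Thursday on or after it is Oct 2, 2003 (3 days later).
From Oct 2, 2003 to Apr 13, 2004: 29 + 30 + 31 + 31 + 29 + 31 + 13 = 194 days (rest of Oct, Nov, Dec, Jan, Feb, Mar, Apr).
194 ÷ 7 = 27 full weeks with remainder 5, so 27 more Thursdays after the first → 28.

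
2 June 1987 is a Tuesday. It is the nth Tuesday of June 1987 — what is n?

Day 2 falls in week ⌈2/7⌉ of the month.
Days 1–7 hold the 1st Tuesday, 8–14 the 2nd, 15–21 the 3rd, 22–28 the 4th, 29–31 the 5th.
2 is in the range for the 1st.

1st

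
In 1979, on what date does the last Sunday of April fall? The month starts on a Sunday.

April 1979 begins on a Sunday, so the first Sunday is April 1.
April 1979 has 30 days. Adding weeks: 1, 8, 15, 22, 29 — the last one ≤ 30 is the 29th.

April 29, 1979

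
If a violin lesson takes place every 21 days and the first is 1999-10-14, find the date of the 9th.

2000-03-30

The 9th occurrence is 8 intervals after the first: 8 × 21 = 168 days after 1999-10-14.
October has 31 days — 17 days to the end of October leaves 151.
November has 30 days (121 left).
December has 31 days (90 left).
January has 31 days (59 left).
February has 29 days (30 left).
30 days into March → 2000-03-30.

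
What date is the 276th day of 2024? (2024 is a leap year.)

Oct 2, 2024

Jan has 31 days (276 − 31 = 245 remain).
Feb has 29 days (245 − 29 = 216 remain).
Mar has 31 days (216 − 31 = 185 remain).
Apr has 30 days (185 − 30 = 155 remain).
May has 31 days (155 − 31 = 124 remain).
Jun has 30 days (124 − 30 = 94 remain).
Jul has 31 days (94 − 31 = 63 remain).
Aug has 31 days (63 − 31 = 32 remain).
Sep has 30 days (32 − 30 = 2 remain).
2 into Oct → Oct 2.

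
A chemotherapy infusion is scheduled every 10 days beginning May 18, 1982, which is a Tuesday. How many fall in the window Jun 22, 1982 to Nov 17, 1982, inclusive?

Occurrences land 10·i days after May 18, 1982 for i = 0, 1, 2, …
Jun 22, 1982 is 35 days after the start; 35 ÷ 10 = 3 remainder 5; since the remainder is 5, round up to i = 4. First occurrence in the window: #5 on Jun 27, 1982 (4×10 = 40 days in).
Nov 17, 1982 is 183 days after the start; 183 ÷ 10 = 18 remainder 3. Last occurrence in the window: #19 on Nov 14, 1982.
Occurrences #5 through #19: 15 in total.

15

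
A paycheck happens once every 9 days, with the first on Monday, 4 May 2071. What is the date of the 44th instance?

The 44th occurrence is 43 intervals after the first: 43 × 9 = 387 days after 4 May 2071.
May has 31 days — 27 days to the end of May leaves 360.
June has 30 days (330 left).
July has 31 days (299 left).
August has 31 days (268 left).
September has 30 days (238 left).
October has 31 days (207 left).
November has 30 days (177 left).
December has 31 days (146 left).
January has 31 days (115 left).
February has 29 days (86 left).
March has 31 days (55 left).
April has 30 days (25 left).
25 days into May → 25 May 2072.

25 May 2072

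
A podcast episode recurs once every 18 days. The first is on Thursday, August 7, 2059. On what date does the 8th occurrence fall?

December 11, 2059

The 8th occurrence is 7 intervals after the first: 7 × 18 = 126 days after August 7, 2059.
August has 31 days — 24 days to the end of August leaves 102.
September has 30 days (72 left).
October has 31 days (41 left).
November has 30 days (11 left).
11 days into December → December 11, 2059.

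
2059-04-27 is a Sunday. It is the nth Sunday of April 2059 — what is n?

4th

Day 27 falls in week ⌈27/7⌉ of the month.
Days 1–7 hold the 1st Sunday, 8–14 the 2nd, 15–21 the 3rd, 22–28 the 4th, 29–31 the 5th.
27 is in the range for the 4th.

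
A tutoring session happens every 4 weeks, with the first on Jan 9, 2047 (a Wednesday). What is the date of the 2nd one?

Feb 6, 2047

The 2nd occurrence is 1 interval after the first: 1 × 28 = 28 days after Jan 9, 2047.
Jan has 31 days — 22 days to the end of Jan leaves 6.
6 days into Feb → Feb 6, 2047.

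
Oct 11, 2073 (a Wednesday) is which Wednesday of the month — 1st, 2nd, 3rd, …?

2nd

Day 11 falls in week ⌈11/7⌉ of the month.
Days 1–7 hold the 1st Wednesday, 8–14 the 2nd, 15–21 the 3rd, 22–28 the 4th, 29–31 the 5th.
11 is in the range for the 2nd.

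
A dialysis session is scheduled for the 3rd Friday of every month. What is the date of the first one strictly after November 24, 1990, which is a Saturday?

November 1990 starts on a Thursday; its first Friday is the 2nd, so the 3rd Friday is the 16th — November 16, 1990.
That is not after November 24, 1990, so look at December 1990.
December 1990 starts on a Saturday; its first Friday is the 7th, so the 3rd Friday is the 21st — December 21, 1990.

December 21, 1990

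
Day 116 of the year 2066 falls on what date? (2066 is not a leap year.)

Jan has 31 days (116 − 31 = 85 remain).
Feb has 28 days (85 − 28 = 57 remain).
Mar has 31 days (57 − 31 = 26 remain).
26 into Apr → Apr 26.

Apr 26, 2066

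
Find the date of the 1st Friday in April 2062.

2062-04-07

The first Friday of April 2062 is April 7.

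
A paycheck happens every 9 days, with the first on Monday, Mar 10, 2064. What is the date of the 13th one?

The 13th occurrence is 12 intervals after the first: 12 × 9 = 108 days after Mar 10, 2064.
Mar has 31 days — 21 days to the end of Mar leaves 87.
Apr has 30 days (57 left).
May has 31 days (26 left).
26 days into Jun → Jun 26, 2064.

Jun 26, 2064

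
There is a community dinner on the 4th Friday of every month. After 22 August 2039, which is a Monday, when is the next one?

August 2039 starts on a Monday; its first Friday is the 5th, so the 4th Friday is the 26th — 26 August 2039.
26 August 2039 is after 22 August 2039, so that is the next one.

26 August 2039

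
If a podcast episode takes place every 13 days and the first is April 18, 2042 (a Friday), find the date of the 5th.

June 9, 2042

The 5th occurrence is 4 intervals after the first: 4 × 13 = 52 days after April 18, 2042.
April has 30 days — 12 days to the end of April leaves 40.
May has 31 days (9 left).
9 days into June → June 9, 2042.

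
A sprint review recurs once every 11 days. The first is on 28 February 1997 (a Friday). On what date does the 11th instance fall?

18 June 1997

The 11th occurrence is 10 intervals after the first: 10 × 11 = 110 days after 28 February 1997.
February has 28 days — 0 days to the end of February leaves 110.
March has 31 days (79 left).
April has 30 days (49 left).
May has 31 days (18 left).
18 days into June → 18 June 1997.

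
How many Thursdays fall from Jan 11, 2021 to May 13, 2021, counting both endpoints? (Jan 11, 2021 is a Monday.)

18

Jan 11, 2021 is a Monday; the first Thursday on or after it is Jan 14, 2021 (3 days later).
From Jan 14, 2021 to May 13, 2021: 17 + 28 + 31 + 30 + 13 = 119 days (rest of Jan, Feb, Mar, Apr, May).
119 ÷ 7 = 17 full weeks with remainder 0, so 17 more Thursdays after the first → 18.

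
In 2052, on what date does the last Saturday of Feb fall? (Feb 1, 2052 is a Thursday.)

Feb 24, 2052

Feb 2052 begins on a Thursday, so the first Saturday is Feb 3 (2 days later).
Feb 2052 has 29 days. Adding weeks: 3, 10, 17, 24 — the last one ≤ 29 is the 24th.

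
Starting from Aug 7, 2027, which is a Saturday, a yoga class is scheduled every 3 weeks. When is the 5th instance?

Oct 30, 2027

The 5th occurrence is 4 intervals after the first: 4 × 21 = 84 days after Aug 7, 2027.
Aug has 31 days — 24 days to the end of Aug leaves 60.
Sep has 30 days (30 left).
30 days into Oct → Oct 30, 2027.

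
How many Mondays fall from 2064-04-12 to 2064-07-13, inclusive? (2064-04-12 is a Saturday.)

2064-04-12 is a Saturday; the first Monday on or after it is 2064-04-14 (2 days later).
From 2064-04-14 to 2064-07-13: 16 + 31 + 30 + 13 = 90 days (rest of April, May, June, July).
90 ÷ 7 = 12 full weeks with remainder 6, so 12 more Mondays after the first → 13.

13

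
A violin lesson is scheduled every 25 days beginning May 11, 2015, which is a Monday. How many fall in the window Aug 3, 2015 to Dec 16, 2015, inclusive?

5

Occurrences land 25·i days after May 11, 2015 for i = 0, 1, 2, …
Aug 3, 2015 is 84 days after the start; 84 ÷ 25 = 3 remainder 9; since the remainder is 9, round up to i = 4. First occurrence in the window: #5 on Aug 19, 2015 (4×25 = 100 days in).
Dec 16, 2015 is 219 days after the start; 219 ÷ 25 = 8 remainder 19. Last occurrence in the window: #9 on Nov 27, 2015.
Occurrences #5 through #9: 5 in total.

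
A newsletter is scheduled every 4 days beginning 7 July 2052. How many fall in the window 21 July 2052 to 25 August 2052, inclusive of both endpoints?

9

Occurrences land 4·i days after 7 July 2052 for i = 0, 1, 2, …
21 July 2052 is 14 days after the start; 14 ÷ 4 = 3 remainder 2; since the remainder is 2, round up to i = 4. First occurrence in the window: #5 on 23 July 2052 (4×4 = 16 days in).
25 August 2052 is 49 days after the start; 49 ÷ 4 = 12 remainder 1. Last occurrence in the window: #13 on 24 August 2052.
Occurrences #5 through #13: 9 in total.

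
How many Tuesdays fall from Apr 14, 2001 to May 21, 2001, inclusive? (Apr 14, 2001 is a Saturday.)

5

Apr 14, 2001 is a Saturday; the first Tuesday on or after it is Apr 17, 2001 (3 days later).
From Apr 17, 2001 to May 21, 2001: 13 + 21 = 34 days (rest of Apr, May).
34 ÷ 7 = 4 full weeks with remainder 6, so 4 more Tuesdays after the first → 5.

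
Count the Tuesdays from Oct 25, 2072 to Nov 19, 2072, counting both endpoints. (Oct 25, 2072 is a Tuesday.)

4

Oct 25, 2072 is a Tuesday; the first Tuesday on or after it is Oct 25, 2072.
From Oct 25, 2072 to Nov 19, 2072: 6 + 19 = 25 days (rest of Oct, Nov).
25 ÷ 7 = 3 full weeks with remainder 4, so 3 more Tuesdays after the first → 4.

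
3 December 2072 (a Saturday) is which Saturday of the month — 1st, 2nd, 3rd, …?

Day 3 falls in week ⌈3/7⌉ of the month.
Days 1–7 hold the 1st Saturday, 8–14 the 2nd, 15–21 the 3rd, 22–28 the 4th, 29–31 the 5th.
3 is in the range for the 1st.

1st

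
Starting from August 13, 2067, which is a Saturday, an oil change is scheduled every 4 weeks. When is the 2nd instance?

September 10, 2067

The 2nd occurrence is 1 interval after the first: 1 × 28 = 28 days after August 13, 2067.
August has 31 days — 18 days to the end of August leaves 10.
10 days into September → September 10, 2067.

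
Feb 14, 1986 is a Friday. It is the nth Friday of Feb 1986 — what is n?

Day 14 falls in week ⌈14/7⌉ of the month.
Days 1–7 hold the 1st Friday, 8–14 the 2nd, 15–21 the 3rd, 22–28 the 4th, 29–31 the 5th.
14 is in the range for the 2nd.

2nd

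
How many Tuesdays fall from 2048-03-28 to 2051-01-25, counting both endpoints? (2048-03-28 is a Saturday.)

148

2048-03-28 is a Saturday; the first Tuesday on or after it is 2048-03-31 (3 days later).
From 2048-03-31 to 2051-01-25: 275 + 365 + 365 + 25 = 1030 days (rest of 2048, 2049, 2050, to 2051-01-25 in 2051).
1030 ÷ 7 = 147 full weeks with remainder 1, so 147 more Tuesdays after the first → 148.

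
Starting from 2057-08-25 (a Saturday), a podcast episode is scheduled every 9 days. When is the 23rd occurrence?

The 23rd occurrence is 22 intervals after the first: 22 × 9 = 198 days after 2057-08-25.
August has 31 days — 6 days to the end of August leaves 192.
September has 30 days (162 left).
October has 31 days (131 left).
November has 30 days (101 left).
December has 31 days (70 left).
January has 31 days (39 left).
February has 28 days (11 left).
11 days into March → 2058-03-11.

2058-03-11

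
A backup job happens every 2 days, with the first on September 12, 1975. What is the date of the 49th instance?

December 17, 1975

The 49th occurrence is 48 intervals after the first: 48 × 2 = 96 days after September 12, 1975.
September has 30 days — 18 days to the end of September leaves 78.
October has 31 days (47 left).
November has 30 days (17 left).
17 days into December → December 17, 1975.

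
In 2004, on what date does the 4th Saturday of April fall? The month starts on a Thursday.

April 24, 2004

April 2004 begins on a Thursday, so the first Saturday is April 3 (2 days later).
The 4th Saturday is 3 weeks later: 3 + 21 = 24.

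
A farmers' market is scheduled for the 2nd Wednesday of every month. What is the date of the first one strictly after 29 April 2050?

April 2050 starts on a Friday; its first Wednesday is the 6th, so the 2nd Wednesday is the 13th — 13 April 2050.
That is not after 29 April 2050, so look at May 2050.
May 2050 starts on a Sunday; its first Wednesday is the 4th, so the 2nd Wednesday is the 11th — 11 May 2050.

11 May 2050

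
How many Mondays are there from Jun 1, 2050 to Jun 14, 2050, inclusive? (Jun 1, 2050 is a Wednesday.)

Jun 1, 2050 is a Wednesday; the first Monday on or after it is Jun 6, 2050 (5 days later).
From Jun 6, 2050 to Jun 14, 2050 is 14 − 6 = 8 days.
8 ÷ 7 = 1 full weeks with remainder 1, so 1 more Mondays after the first → 2.

2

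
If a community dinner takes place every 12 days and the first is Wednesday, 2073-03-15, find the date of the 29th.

2074-02-14

The 29th occurrence is 28 intervals after the first: 28 × 12 = 336 days after 2073-03-15.
March has 31 days — 16 days to the end of March leaves 320.
April has 30 days (290 left).
May has 31 days (259 left).
June has 30 days (229 left).
July has 31 days (198 left).
August has 31 days (167 left).
September has 30 days (137 left).
October has 31 days (106 left).
November has 30 days (76 left).
December has 31 days (45 left).
January has 31 days (14 left).
14 days into February → 2074-02-14.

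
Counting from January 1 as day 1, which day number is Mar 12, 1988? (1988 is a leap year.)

Days in months before Mar: 31 + 29 = 60.
Plus 12 days into Mar → day 72.

72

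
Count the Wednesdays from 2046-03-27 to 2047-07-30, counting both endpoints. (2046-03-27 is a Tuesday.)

2046-03-27 is a Tuesday; the first Wednesday on or after it is 2046-03-28 (1 day later).
From 2046-03-28 to 2047-07-30: 278 + 211 = 489 days (rest of 2046, to 2047-07-30 in 2047).
489 ÷ 7 = 69 full weeks with remainder 6, so 69 more Wednesdays after the first → 70.

70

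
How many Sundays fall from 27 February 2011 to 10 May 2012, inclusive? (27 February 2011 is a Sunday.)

27 February 2011 is a Sunday; the first Sunday on or after it is 27 February 2011.
From 27 February 2011 to 10 May 2012: 307 + 131 = 438 days (rest of 2011, to 10 May 2012 in 2012).
438 ÷ 7 = 62 full weeks with remainder 4, so 62 more Sundays after the first → 63.

63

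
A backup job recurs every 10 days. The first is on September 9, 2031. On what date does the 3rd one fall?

The 3rd occurrence is 2 intervals after the first: 2 × 10 = 20 days after September 9, 2031.
20 days later is September 29, 2031.

September 29, 2031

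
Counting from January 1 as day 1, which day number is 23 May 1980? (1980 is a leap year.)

144

Days in months before May: 31 + 29 + 31 + 30 = 121.
Plus 23 days into May → day 144.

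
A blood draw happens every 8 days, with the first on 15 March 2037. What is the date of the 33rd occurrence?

26 November 2037

The 33rd occurrence is 32 intervals after the first: 32 × 8 = 256 days after 15 March 2037.
March has 31 days — 16 days to the end of March leaves 240.
April has 30 days (210 left).
May has 31 days (179 left).
June has 30 days (149 left).
July has 31 days (118 left).
August has 31 days (87 left).
September has 30 days (57 left).
October has 31 days (26 left).
26 days into November → 26 November 2037.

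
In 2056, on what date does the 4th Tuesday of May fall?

May 2056 begins on a Monday, so the first Tuesday is May 2 (1 day later).
The 4th Tuesday is 3 weeks later: 2 + 21 = 23.

May 23, 2056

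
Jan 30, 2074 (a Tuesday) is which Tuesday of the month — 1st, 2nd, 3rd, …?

5th

Day 30 falls in week ⌈30/7⌉ of the month.
Days 1–7 hold the 1st Tuesday, 8–14 the 2nd, 15–21 the 3rd, 22–28 the 4th, 29–31 the 5th.
30 is in the range for the 5th.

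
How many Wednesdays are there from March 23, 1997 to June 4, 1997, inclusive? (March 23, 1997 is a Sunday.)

11

March 23, 1997 is a Sunday; the first Wednesday on or after it is March 26, 1997 (3 days later).
From March 26, 1997 to June 4, 1997: 5 + 30 + 31 + 4 = 70 days (rest of March, April, May, June).
70 ÷ 7 = 10 full weeks with remainder 0, so 10 more Wednesdays after the first → 11.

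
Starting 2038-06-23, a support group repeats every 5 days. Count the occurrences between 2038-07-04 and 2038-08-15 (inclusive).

Occurrences land 5·i days after 2038-06-23 for i = 0, 1, 2, …
2038-07-04 is 11 days after the start; 11 ÷ 5 = 2 remainder 1; since the remainder is 1, round up to i = 3. First occurrence in the window: #4 on 2038-07-08 (3×5 = 15 days in).
2038-08-15 is 53 days after the start; 53 ÷ 5 = 10 remainder 3. Last occurrence in the window: #11 on 2038-08-12.
Occurrences #4 through #11: 8 in total.

8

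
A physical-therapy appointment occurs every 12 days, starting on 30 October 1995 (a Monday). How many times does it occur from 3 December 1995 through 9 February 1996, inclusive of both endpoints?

6

Occurrences land 12·i days after 30 October 1995 for i = 0, 1, 2, …
3 December 1995 is 34 days after the start; 34 ÷ 12 = 2 remainder 10; since the remainder is 10, round up to i = 3. First occurrence in the window: #4 on 5 December 1995 (3×12 = 36 days in).
9 February 1996 is 102 days after the start; 102 ÷ 12 = 8 remainder 6. Last occurrence in the window: #9 on 3 February 1996.
Occurrences #4 through #9: 6 in total.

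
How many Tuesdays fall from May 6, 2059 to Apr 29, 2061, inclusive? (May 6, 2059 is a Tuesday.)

104

May 6, 2059 is a Tuesday; the first Tuesday on or after it is May 6, 2059.
From May 6, 2059 to Apr 29, 2061: 239 + 366 + 119 = 724 days (rest of 2059, 2060, to Apr 29, 2061 in 2061).
724 ÷ 7 = 103 full weeks with remainder 3, so 103 more Tuesdays after the first → 104.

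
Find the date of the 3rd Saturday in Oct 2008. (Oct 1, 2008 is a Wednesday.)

Oct 18, 2008

Oct 2008 begins on a Wednesday, so the first Saturday is Oct 4 (3 days later).
The 3rd Saturday is 2 weeks later: 4 + 14 = 18.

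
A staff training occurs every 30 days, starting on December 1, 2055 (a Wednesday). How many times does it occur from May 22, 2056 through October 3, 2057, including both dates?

Occurrences land 30·i days after December 1, 2055 for i = 0, 1, 2, …
May 22, 2056 is 173 days after the start; 173 ÷ 30 = 5 remainder 23; since the remainder is 23, round up to i = 6. First occurrence in the window: #7 on May 29, 2056 (6×30 = 180 days in).
October 3, 2057 is 672 days after the start; 672 ÷ 30 = 22 remainder 12. Last occurrence in the window: #23 on September 21, 2057.
Occurrences #7 through #23: 17 in total.

17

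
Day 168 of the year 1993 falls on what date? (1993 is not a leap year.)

1993-06-17

January has 31 days (168 − 31 = 137 remain).
February has 28 days (137 − 28 = 109 remain).
March has 31 days (109 − 31 = 78 remain).
April has 30 days (78 − 30 = 48 remain).
May has 31 days (48 − 31 = 17 remain).
17 into June → June 17.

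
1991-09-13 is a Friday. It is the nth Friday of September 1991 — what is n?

2nd

Day 13 falls in week ⌈13/7⌉ of the month.
Days 1–7 hold the 1st Friday, 8–14 the 2nd, 15–21 the 3rd, 22–28 the 4th, 29–31 the 5th.
13 is in the range for the 2nd.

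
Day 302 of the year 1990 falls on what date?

January has 31 days (302 − 31 = 271 remain).
February has 28 days (271 − 28 = 243 remain).
March has 31 days (243 − 31 = 212 remain).
April has 30 days (212 − 30 = 182 remain).
May has 31 days (182 − 31 = 151 remain).
June has 30 days (151 − 30 = 121 remain).
July has 31 days (121 − 31 = 90 remain).
August has 31 days (90 − 31 = 59 remain).
September has 30 days (59 − 30 = 29 remain).
29 into October → October 29.

1990-10-29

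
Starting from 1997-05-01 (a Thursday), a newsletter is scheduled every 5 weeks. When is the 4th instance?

The 4th occurrence is 3 intervals after the first: 3 × 35 = 105 days after 1997-05-01.
May has 31 days — 30 days to the end of May leaves 75.
June has 30 days (45 left).
July has 31 days (14 left).
14 days into August → 1997-08-14.

1997-08-14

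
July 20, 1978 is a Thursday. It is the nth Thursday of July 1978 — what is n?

Day 20 falls in week ⌈20/7⌉ of the month.
Days 1–7 hold the 1st Thursday, 8–14 the 2nd, 15–21 the 3rd, 22–28 the 4th, 29–31 the 5th.
20 is in the range for the 3rd.

3rd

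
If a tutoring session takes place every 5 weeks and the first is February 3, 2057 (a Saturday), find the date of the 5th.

The 5th occurrence is 4 intervals after the first: 4 × 35 = 140 days after February 3, 2057.
February has 28 days — 25 days to the end of February leaves 115.
March has 31 days (84 left).
April has 30 days (54 left).
May has 31 days (23 left).
23 days into June → June 23, 2057.

June 23, 2057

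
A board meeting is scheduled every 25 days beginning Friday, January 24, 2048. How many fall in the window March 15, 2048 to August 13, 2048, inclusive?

Occurrences land 25·i days after January 24, 2048 for i = 0, 1, 2, …
March 15, 2048 is 51 days after the start; 51 ÷ 25 = 2 remainder 1; since the remainder is 1, round up to i = 3. First occurrence in the window: #4 on April 8, 2048 (3×25 = 75 days in).
August 13, 2048 is 202 days after the start; 202 ÷ 25 = 8 remainder 2. Last occurrence in the window: #9 on August 11, 2048.
Occurrences #4 through #9: 6 in total.

6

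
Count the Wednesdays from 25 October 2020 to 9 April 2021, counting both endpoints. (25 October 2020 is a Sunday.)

25 October 2020 is a Sunday; the first Wednesday on or after it is 28 October 2020 (3 days later).
From 28 October 2020 to 9 April 2021: 3 + 30 + 31 + 31 + 28 + 31 + 9 = 163 days (rest of October, November, December, January, February, March, April).
163 ÷ 7 = 23 full weeks with remainder 2, so 23 more Wednesdays after the first → 24.

24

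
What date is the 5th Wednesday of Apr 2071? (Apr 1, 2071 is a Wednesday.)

Apr 2071 begins on a Wednesday, so the first Wednesday is Apr 1.
The 5th Wednesday is 4 weeks later: 1 + 28 = 29.

Apr 29, 2071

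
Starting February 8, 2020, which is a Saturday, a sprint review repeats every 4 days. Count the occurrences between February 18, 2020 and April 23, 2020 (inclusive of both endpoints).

16

Occurrences land 4·i days after February 8, 2020 for i = 0, 1, 2, …
February 18, 2020 is 10 days after the start; 10 ÷ 4 = 2 remainder 2; since the remainder is 2, round up to i = 3. First occurrence in the window: #4 on February 20, 2020 (3×4 = 12 days in).
April 23, 2020 is 75 days after the start; 75 ÷ 4 = 18 remainder 3. Last occurrence in the window: #19 on April 20, 2020.
Occurrences #4 through #19: 16 in total.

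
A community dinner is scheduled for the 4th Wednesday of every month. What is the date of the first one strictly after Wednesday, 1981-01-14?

January 1981 starts on a Thursday; its first Wednesday is the 7th, so the 4th Wednesday is the 28th — 1981-01-28.
1981-01-28 is after 1981-01-14, so that is the next one.

1981-01-28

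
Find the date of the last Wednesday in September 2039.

The first Wednesday of September 2039 is September 7.
September 2039 has 30 days. Adding weeks: 7, 14, 21, 28 — the last one ≤ 30 is the 28th.

September 28, 2039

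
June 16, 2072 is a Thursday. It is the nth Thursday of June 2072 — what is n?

Day 16 falls in week ⌈16/7⌉ of the month.
Days 1–7 hold the 1st Thursday, 8–14 the 2nd, 15–21 the 3rd, 22–28 the 4th, 29–31 the 5th.
16 is in the range for the 3rd.

3rd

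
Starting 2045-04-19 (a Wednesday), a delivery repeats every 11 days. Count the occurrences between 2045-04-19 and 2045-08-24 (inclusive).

Occurrences land 11·i days after 2045-04-19 for i = 0, 1, 2, …
The window opens on the start date, so the first occurrence inside is #1 on 2045-04-19.
2045-08-24 is 127 days after the start; 127 ÷ 11 = 11 remainder 6. Last occurrence in the window: #12 on 2045-08-18.
Occurrences #1 through #12: 12 in total.

12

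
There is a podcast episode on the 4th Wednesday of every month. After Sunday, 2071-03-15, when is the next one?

March 2071 starts on a Sunday; its first Wednesday is the 4th, so the 4th Wednesday is the 25th — 2071-03-25.
2071-03-25 is after 2071-03-15, so that is the next one.

2071-03-25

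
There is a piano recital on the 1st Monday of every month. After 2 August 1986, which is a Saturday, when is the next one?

August 1986 starts on a Friday, so its 1st Monday is 4 August 1986 (3 days in).
4 August 1986 is after 2 August 1986, so that is the next one.

4 August 1986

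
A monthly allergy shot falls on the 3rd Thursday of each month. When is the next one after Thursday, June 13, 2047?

June 20, 2047

June 2047 starts on a Saturday; its first Thursday is the 6th, so the 3rd Thursday is the 20th — June 20, 2047.
June 20, 2047 is after June 13, 2047, so that is the next one.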